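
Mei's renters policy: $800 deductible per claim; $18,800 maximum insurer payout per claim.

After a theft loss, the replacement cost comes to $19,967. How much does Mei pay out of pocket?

$1,167

Subtract the deductible: $19,967 − $800 = $19,167.
Since $19,167 > $18,800, the payout is capped at $18,800.
Tenant's share is the uncovered remainder: $19,967 − $18,800 = $1,167.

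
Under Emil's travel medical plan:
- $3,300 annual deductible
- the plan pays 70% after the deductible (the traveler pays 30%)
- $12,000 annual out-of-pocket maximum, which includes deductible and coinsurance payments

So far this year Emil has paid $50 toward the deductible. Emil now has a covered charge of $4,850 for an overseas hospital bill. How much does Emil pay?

$3,730

Remaining deductible: $3,300 − $50 = $3,250.
After the $3,250 deductible portion, $4,850 − $3,250 = $1,600 is subject to coinsurance.
Coinsurance: $1,600 × 30% = $480.
Traveler responsibility before any cap: $3,250 + $480 = $3,730.
Cumulative spending $50 + $3,730 = $3,780 stays under the $12,000 maximum.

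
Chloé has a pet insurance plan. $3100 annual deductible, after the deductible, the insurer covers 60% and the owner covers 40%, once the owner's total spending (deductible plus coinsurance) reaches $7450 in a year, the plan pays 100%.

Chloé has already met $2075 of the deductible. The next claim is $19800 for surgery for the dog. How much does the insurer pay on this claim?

$2075 of the $3100 deductible is already met, leaving $1025.
That leaves $19800 − $1025 = $18775 for coinsurance.
Coinsurance: $18775 × 40% = $7510.
Owner responsibility before any cap: $1025 + $7510 = $8535.
Adding $8535 to the $2075 already spent would give $10610, which exceeds the $7450 cap; the owner pays just $7450 − $2075 = $5375.
Insurer pays the balance: $19800 − $5375 = $14425.

$14425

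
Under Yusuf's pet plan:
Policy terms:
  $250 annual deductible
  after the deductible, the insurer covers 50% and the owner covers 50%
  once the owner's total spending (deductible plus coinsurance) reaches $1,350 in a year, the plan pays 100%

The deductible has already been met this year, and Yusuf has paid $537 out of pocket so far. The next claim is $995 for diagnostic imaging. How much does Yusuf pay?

The deductible is already satisfied, so the full bill goes to coinsurance.
Coinsurance: $995 × 50% = $497.50.
Year-to-date out-of-pocket becomes $537 + $497.50 = $1,034.50, still under the $1,350 maximum, so no cap applies.

$497.50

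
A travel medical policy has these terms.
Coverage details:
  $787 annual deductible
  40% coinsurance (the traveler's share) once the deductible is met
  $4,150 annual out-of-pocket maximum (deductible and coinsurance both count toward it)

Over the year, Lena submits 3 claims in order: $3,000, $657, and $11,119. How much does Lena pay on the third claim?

Claim 1 — $3,000: $787 to deductible, leaving $2,213; coinsurance $2,213 × 40% = $885.20. Cost to traveler: $1,672.20. OOP to date $1,672.20.
Claim 2 — $657: deductible met; 40% of $657 = $262.80. Cost to traveler: $262.80. OOP to date $1,935.
Claim 3 — $11,119: 40% coinsurance on $11,119 = $4,447.60. That would push OOP to $6,382.60, over the $4,150 cap, so traveler pays $4,150 − $1,935 = $2,215.

$2,215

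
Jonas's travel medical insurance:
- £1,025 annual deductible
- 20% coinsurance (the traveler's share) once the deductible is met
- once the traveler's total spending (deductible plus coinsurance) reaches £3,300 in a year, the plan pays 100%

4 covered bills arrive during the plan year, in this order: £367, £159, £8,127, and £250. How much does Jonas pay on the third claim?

Bill 1, £367: fully absorbed by the deductible. Traveler pays £367; OOP now £367.
Bill 2, £159: all of it applies to the deductible. Traveler pays £159; OOP now £526.
Bill 3, £8,127: £499 to deductible, leaving £7,628; coinsurance £7,628 × 20% = £1,525.60. Traveler owes £2,024.60 (running OOP £2,550.60).

£2,024.60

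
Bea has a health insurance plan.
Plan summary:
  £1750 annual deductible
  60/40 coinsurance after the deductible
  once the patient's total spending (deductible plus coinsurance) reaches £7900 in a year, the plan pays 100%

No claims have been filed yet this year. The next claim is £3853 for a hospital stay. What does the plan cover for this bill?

£1261.80

Nothing has been paid toward the £1750 deductible, so the first £1750 of this charge is applied there.
That leaves £3853 − £1750 = £2103 for coinsurance.
Coinsurance: £2103 × 40% = £841.20.
So the patient owes £1750 + £841.20 = £2591.20 before any cap.
Year-to-date out-of-pocket becomes £0 + £2591.20 = £2591.20, still under the £7900 maximum, so no cap applies.
Insurer pays the balance: £3853 − £2591.20 = £1261.80.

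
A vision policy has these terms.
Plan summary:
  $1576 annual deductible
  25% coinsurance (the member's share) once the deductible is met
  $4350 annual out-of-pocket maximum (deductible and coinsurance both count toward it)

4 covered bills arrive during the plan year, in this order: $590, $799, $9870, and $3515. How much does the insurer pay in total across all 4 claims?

$10424

Bill 1, $590: fully absorbed by the deductible. Cost to member: $590. OOP to date $590. Insurer: $590 − $590 = $0.
Bill 2, $799: entire amount goes to the deductible. Member owes $799 (running OOP $1389). Insurer: $799 − $799 = $0.
Bill 3, $9870: $187 finishes the deductible; $9683 goes to coinsurance; 25% of $9683 = $2420.75. Member owes $2607.75 (running OOP $3996.75). Plan pays $9870 − $2607.75 = $7262.25.
Bill 4, $3515: deductible already satisfied, so member's share is 25% × $3515 = $878.75. OOP would hit $4875.50 > $4350, so the cap limits the member to $4350 − $3996.75 = $353.25. Insurer: $3515 − $353.25 = $3161.75.
Insurer total: $0 + $0 + $7262.25 + $3161.75 = $10424.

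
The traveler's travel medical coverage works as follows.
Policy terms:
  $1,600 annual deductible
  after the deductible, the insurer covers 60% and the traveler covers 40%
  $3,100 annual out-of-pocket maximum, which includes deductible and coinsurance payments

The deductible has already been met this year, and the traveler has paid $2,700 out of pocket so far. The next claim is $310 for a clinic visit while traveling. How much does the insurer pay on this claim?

With the deductible met, the entire $310 is subject to coinsurance.
40% of $310 = $124 falls to the traveler.
Cumulative spending $2,700 + $124 = $2,824 stays under the $3,100 maximum.
Insurer pays the balance: $310 − $124 = $186.

$186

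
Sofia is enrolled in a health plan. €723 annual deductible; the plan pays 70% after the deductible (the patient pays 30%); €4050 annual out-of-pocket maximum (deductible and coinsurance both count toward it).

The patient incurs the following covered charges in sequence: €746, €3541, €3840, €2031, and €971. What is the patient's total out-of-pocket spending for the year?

Bill 1, €746: deductible takes €723, €23 remains; coinsurance €23 × 30% = €6.90. Patient pays €729.90; OOP now €729.90.
Bill 2, €3541: 30% coinsurance on €3541 = €1062.30. Patient owes €1062.30 (running OOP €1792.20).
Bill 3, €3840: deductible met; 30% of €3840 = €1152. Patient pays €1152; OOP now €2944.20.
Bill 4, €2031: deductible met; 30% of €2031 = €609.30. Cost to patient: €609.30. OOP to date €3553.50.
Bill 5, €971: 30% coinsurance on €971 = €291.30. Patient pays €291.30; OOP now €3844.80.
Summing the patient's payments: €729.90 + €1062.30 + €1152 + €609.30 + €291.30 = €3844.80.

€3844.80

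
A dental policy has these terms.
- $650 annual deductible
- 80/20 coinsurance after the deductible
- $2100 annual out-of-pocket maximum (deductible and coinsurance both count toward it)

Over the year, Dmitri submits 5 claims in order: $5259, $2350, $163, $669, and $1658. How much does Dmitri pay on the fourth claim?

#1 ($5259): deductible takes $650, $4609 remains; coinsurance $4609 × 20% = $921.80. Patient pays $1571.80; OOP now $1571.80.
#2 ($2350): deductible already satisfied, so patient's share is 20% × $2350 = $470. Cost to patient: $470. OOP to date $2041.80.
#3 ($163): deductible already satisfied, so patient's share is 20% × $163 = $32.60. Cost to patient: $32.60. OOP to date $2074.40.
#4 ($669): deductible met; 20% of $669 = $133.80. OOP would hit $2208.20 > $2100, so the cap limits the patient to $2100 − $2074.40 = $25.60.

$25.60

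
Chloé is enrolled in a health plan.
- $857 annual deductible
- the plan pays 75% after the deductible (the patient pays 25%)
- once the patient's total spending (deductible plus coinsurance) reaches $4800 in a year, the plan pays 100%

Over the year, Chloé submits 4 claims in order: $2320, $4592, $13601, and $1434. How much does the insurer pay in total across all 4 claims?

Claim 1 ($2320): deductible takes $857, $1463 remains; 25% of $1463 = $365.75. Cost to patient: $1222.75. OOP to date $1222.75. Insurer: $2320 − $1222.75 = $1097.25.
Claim 2 ($4592): 25% coinsurance on $4592 = $1148. Cost to patient: $1148. OOP to date $2370.75. Plan pays $4592 − $1148 = $3444.
Claim 3 ($13601): deductible met; 25% of $13601 = $3400.25. Adding that to $2370.75 gives $5771, past the $4800 cap; patient pays only $4800 − $2370.75 = $2429.25. Plan pays $13601 − $2429.25 = $11171.75.
Claim 4 ($1434): deductible already satisfied, so patient's share is 25% × $1434 = $358.50. Adding that to $4800 gives $5158.50, past the $4800 cap; patient pays only $4800 − $4800 = $0. Plan pays $1434 − $0 = $1434.
Insurer total: $1097.25 + $3444 + $11171.75 + $1434 = $17147.

$17147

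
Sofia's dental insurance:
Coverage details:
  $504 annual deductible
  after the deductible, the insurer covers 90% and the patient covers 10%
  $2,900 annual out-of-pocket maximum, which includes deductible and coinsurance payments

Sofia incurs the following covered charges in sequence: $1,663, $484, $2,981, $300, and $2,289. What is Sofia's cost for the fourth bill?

$30

Claim 1 — $1,663: deductible takes $504, $1,159 remains; patient's 10% is $115.90. Patient owes $619.90 (running OOP $619.90).
Claim 2 — $484: deductible already satisfied, so patient's share is 10% × $484 = $48.40. Patient pays $48.40; OOP now $668.30.
Claim 3 — $2,981: deductible met; 10% of $2,981 = $298.10. Patient pays $298.10; OOP now $966.40.
Claim 4 — $300: deductible met; 10% of $300 = $30. Patient owes $30 (running OOP $996.40).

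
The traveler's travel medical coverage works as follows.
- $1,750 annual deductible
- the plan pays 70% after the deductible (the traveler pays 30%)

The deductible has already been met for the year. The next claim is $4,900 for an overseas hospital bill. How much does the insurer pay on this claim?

$3,430

With the deductible met, the entire $4,900 is subject to coinsurance.
Traveler's 30% share of $4,900 is $1,470.
The plan picks up $4,900 − $1,470 = $3,430.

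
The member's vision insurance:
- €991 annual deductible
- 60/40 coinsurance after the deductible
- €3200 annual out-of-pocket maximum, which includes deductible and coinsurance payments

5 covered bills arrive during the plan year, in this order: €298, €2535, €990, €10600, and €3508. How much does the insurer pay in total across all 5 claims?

€14731

Bill 1, €298: all of it applies to the deductible. Member owes €298 (running OOP €298). Insurer: €298 − €298 = €0.
Bill 2, €2535: deductible takes €693, €1842 remains; member's 40% is €736.80. Cost to member: €1429.80. OOP to date €1727.80. Insurer: €2535 − €1429.80 = €1105.20.
Bill 3, €990: 40% coinsurance on €990 = €396. Member owes €396 (running OOP €2123.80). Plan pays €990 − €396 = €594.
Bill 4, €10600: 40% coinsurance on €10600 = €4240. Adding that to €2123.80 gives €6363.80, past the €3200 cap; member pays only €3200 − €2123.80 = €1076.20. Plan pays €10600 − €1076.20 = €9523.80.
Bill 5, €3508: 40% coinsurance on €3508 = €1403.20. That would push OOP to €4603.20, over the €3200 cap, so member pays €3200 − €3200 = €0. Plan pays €3508 − €0 = €3508.
Insurer total: €0 + €1105.20 + €594 + €9523.80 + €3508 = €14731.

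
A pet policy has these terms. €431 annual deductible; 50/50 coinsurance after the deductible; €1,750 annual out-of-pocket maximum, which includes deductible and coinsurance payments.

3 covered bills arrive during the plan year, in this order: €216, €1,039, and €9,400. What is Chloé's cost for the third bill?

Claim 1 (€216): fully absorbed by the deductible. Owner pays €216; OOP now €216.
Claim 2 (€1,039): deductible takes €215, €824 remains; coinsurance €824 × 50% = €412. Owner pays €627; OOP now €843.
Claim 3 (€9,400): deductible already satisfied, so owner's share is 50% × €9,400 = €4,700. That would push OOP to €5,543, over the €1,750 cap, so owner pays €1,750 − €843 = €907.

€907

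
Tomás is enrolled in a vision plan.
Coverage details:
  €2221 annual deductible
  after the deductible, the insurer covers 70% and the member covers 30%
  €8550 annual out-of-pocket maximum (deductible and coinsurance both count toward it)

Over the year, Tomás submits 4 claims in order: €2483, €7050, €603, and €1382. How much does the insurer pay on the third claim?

Bill 1, €2483: deductible takes €2221, €262 remains; coinsurance €262 × 30% = €78.60. Member pays €2299.60; OOP now €2299.60. Insurer: €2483 − €2299.60 = €183.40.
Bill 2, €7050: 30% coinsurance on €7050 = €2115. Member owes €2115 (running OOP €4414.60). Plan pays €7050 − €2115 = €4935.
Bill 3, €603: deductible met; 30% of €603 = €180.90. Cost to member: €180.90. OOP to date €4595.50. Plan pays €603 − €180.90 = €422.10.

€422.10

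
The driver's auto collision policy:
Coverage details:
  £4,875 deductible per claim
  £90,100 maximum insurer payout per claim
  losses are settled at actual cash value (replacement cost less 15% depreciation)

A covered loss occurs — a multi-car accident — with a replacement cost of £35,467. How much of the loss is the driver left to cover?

£10,195.05

Depreciate 15%: the covered value is £35,467 × 0.85 = £30,146.95.
Subtract the deductible: £30,146.95 − £4,875 = £25,271.95.
£25,271.95 ≤ £90,100, so the limit doesn't bind; insurer pays £25,271.95.
The driver bears the rest of the original loss: £35,467 − £25,271.95 = £10,195.05.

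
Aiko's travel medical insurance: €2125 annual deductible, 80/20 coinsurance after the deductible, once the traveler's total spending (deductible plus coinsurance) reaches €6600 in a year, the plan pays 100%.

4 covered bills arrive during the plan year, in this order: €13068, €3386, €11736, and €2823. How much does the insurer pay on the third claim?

€10126.80

Claim 1 — €13068: €2125 to deductible, leaving €10943; 20% of €10943 = €2188.60. Traveler owes €4313.60 (running OOP €4313.60). Plan pays €13068 − €4313.60 = €8754.40.
Claim 2 — €3386: deductible already satisfied, so traveler's share is 20% × €3386 = €677.20. Traveler owes €677.20 (running OOP €4990.80). Insurer: €3386 − €677.20 = €2708.80.
Claim 3 — €11736: 20% coinsurance on €11736 = €2347.20. Adding that to €4990.80 gives €7338, past the €6600 cap; traveler pays only €6600 − €4990.80 = €1609.20. Plan pays €11736 − €1609.20 = €10126.80.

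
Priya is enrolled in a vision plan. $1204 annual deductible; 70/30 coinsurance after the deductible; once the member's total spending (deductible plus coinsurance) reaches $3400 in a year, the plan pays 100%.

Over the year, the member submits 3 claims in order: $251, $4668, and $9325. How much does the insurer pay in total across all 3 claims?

#1 ($251): entire amount goes to the deductible. Cost to member: $251. OOP to date $251. Insurer: $251 − $251 = $0.
#2 ($4668): deductible takes $953, $3715 remains; coinsurance $3715 × 30% = $1114.50. Member pays $2067.50; OOP now $2318.50. Insurer: $4668 − $2067.50 = $2600.50.
#3 ($9325): 30% coinsurance on $9325 = $2797.50. OOP would hit $5116 > $3400, so the cap limits the member to $3400 − $2318.50 = $1081.50. Plan pays $9325 − $1081.50 = $8243.50.
Insurer total = bills − member's total = $14244 − $3400 = $10844.

$10844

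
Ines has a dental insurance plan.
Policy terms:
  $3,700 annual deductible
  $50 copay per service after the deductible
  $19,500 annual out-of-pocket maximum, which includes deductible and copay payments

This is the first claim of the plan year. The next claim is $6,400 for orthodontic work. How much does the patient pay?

$3,750

The full $3,700 deductible is still open; $3,700 of this bill applies to it.
The remaining $2,700 (= $6,400 − $3,700) moves to the copay.
Copay on this service: $50.
That puts the patient's cost at $3,700 + $50 = $3,750 before any cap.
Total out-of-pocket so far would be $0 + $3,750 = $3,750, below the $19,500 cap — no reduction.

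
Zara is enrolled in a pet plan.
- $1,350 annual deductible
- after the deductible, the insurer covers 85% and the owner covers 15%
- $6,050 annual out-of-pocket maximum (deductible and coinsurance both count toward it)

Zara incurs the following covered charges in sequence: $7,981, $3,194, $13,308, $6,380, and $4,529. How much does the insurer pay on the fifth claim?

$4,255.95

Claim 1 ($7,981): $1,350 finishes the deductible; $6,631 goes to coinsurance; coinsurance $6,631 × 15% = $994.65. Owner owes $2,344.65 (running OOP $2,344.65). Plan pays $7,981 − $2,344.65 = $5,636.35.
Claim 2 ($3,194): deductible met; 15% of $3,194 = $479.10. Owner owes $479.10 (running OOP $2,823.75). Insurer: $3,194 − $479.10 = $2,714.90.
Claim 3 ($13,308): 15% coinsurance on $13,308 = $1,996.20. Cost to owner: $1,996.20. OOP to date $4,819.95. Insurer: $13,308 − $1,996.20 = $11,311.80.
Claim 4 ($6,380): 15% coinsurance on $6,380 = $957. Owner owes $957 (running OOP $5,776.95). Insurer: $6,380 − $957 = $5,423.
Claim 5 ($4,529): 15% coinsurance on $4,529 = $679.35. OOP would hit $6,456.30 > $6,050, so the cap limits the owner to $6,050 − $5,776.95 = $273.05. Plan pays $4,529 − $273.05 = $4,255.95.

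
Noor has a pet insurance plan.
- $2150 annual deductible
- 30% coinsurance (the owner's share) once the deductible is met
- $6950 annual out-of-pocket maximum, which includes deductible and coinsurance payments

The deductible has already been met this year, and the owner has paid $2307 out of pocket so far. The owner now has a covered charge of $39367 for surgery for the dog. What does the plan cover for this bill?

With the deductible met, the entire $39367 is subject to coinsurance.
30% of $39367 = $11810.10 falls to the owner.
That would bring total out-of-pocket to $14117.10, past the $6950 cap. The owner is capped at $6950 − $2307 = $4643 on this claim.
The plan picks up $39367 − $4643 = $34724.

$34724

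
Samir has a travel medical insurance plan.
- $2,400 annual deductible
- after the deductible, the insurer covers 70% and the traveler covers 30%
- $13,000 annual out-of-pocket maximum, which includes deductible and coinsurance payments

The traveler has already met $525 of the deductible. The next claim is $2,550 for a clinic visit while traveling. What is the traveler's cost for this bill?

$2,077.50

$525 of the $2,400 deductible is already met, leaving $1,875.
The remaining $675 (= $2,550 − $1,875) moves to coinsurance.
Traveler's 30% share of $675 is $202.50.
So the traveler owes $1,875 + $202.50 = $2,077.50 before any cap.
Total out-of-pocket so far would be $525 + $2,077.50 = $2,602.50, below the $13,000 cap — no reduction.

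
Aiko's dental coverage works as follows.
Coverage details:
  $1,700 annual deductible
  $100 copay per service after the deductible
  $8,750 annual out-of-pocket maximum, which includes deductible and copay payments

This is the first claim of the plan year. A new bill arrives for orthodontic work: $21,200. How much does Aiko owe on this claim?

$1,800

Nothing has been paid toward the $1,700 deductible, so the first $1,700 of this charge is applied there.
The remaining $19,500 (= $21,200 − $1,700) moves to the copay.
Copay on this service: $100.
So the patient owes $1,700 + $100 = $1,800 before any cap.
Cumulative spending $0 + $1,800 = $1,800 stays under the $8,750 maximum.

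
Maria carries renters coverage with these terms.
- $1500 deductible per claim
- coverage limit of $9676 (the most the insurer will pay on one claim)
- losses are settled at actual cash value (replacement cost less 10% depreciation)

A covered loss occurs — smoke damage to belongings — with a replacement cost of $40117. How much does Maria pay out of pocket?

At 10% depreciation, ACV = $40117 − $4011.70 = $36105.30.
Less the $1500 deductible: $36105.30 − $1500 = $34605.30.
$34605.30 exceeds the $9676 limit, so the insurer pays the limit: $9676.
Tenant's share is the uncovered remainder: $40117 − $9676 = $30441.

$30441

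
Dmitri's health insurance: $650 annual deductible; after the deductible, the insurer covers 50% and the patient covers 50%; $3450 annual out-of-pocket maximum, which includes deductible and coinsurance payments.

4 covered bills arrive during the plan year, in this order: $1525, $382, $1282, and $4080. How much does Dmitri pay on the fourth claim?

Bill 1, $1525: $650 to deductible, leaving $875; coinsurance $875 × 50% = $437.50. Cost to patient: $1087.50. OOP to date $1087.50.
Bill 2, $382: deductible met; 50% of $382 = $191. Cost to patient: $191. OOP to date $1278.50.
Bill 3, $1282: deductible already satisfied, so patient's share is 50% × $1282 = $641. Cost to patient: $641. OOP to date $1919.50.
Bill 4, $4080: deductible already satisfied, so patient's share is 50% × $4080 = $2040. That would push OOP to $3959.50, over the $3450 cap, so patient pays $3450 − $1919.50 = $1530.50.

$1530.50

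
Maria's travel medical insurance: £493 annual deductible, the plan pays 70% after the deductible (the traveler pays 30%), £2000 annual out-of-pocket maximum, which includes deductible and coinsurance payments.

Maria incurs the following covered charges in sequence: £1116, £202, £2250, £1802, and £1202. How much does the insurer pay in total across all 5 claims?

Claim 1 (£1116): £493 to deductible, leaving £623; 30% of £623 = £186.90. Cost to traveler: £679.90. OOP to date £679.90. Insurer: £1116 − £679.90 = £436.10.
Claim 2 (£202): 30% coinsurance on £202 = £60.60. Cost to traveler: £60.60. OOP to date £740.50. Insurer: £202 − £60.60 = £141.40.
Claim 3 (£2250): deductible already satisfied, so traveler's share is 30% × £2250 = £675. Cost to traveler: £675. OOP to date £1415.50. Plan pays £2250 − £675 = £1575.
Claim 4 (£1802): 30% coinsurance on £1802 = £540.60. Traveler owes £540.60 (running OOP £1956.10). Insurer: £1802 − £540.60 = £1261.40.
Claim 5 (£1202): deductible already satisfied, so traveler's share is 30% × £1202 = £360.60. Adding that to £1956.10 gives £2316.70, past the £2000 cap; traveler pays only £2000 − £1956.10 = £43.90. Insurer: £1202 − £43.90 = £1158.10.
Insurer total = bills − traveler's total = £6572 − £2000 = £4572.

£4572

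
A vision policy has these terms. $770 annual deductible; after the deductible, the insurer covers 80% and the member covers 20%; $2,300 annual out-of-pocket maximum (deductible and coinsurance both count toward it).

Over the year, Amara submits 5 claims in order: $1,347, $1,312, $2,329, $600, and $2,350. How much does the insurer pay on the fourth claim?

Bill 1, $1,347: $770 finishes the deductible; $577 goes to coinsurance; member's 20% is $115.40. Cost to member: $885.40. OOP to date $885.40. Insurer: $1,347 − $885.40 = $461.60.
Bill 2, $1,312: 20% coinsurance on $1,312 = $262.40. Member pays $262.40; OOP now $1,147.80. Insurer: $1,312 − $262.40 = $1,049.60.
Bill 3, $2,329: 20% coinsurance on $2,329 = $465.80. Member pays $465.80; OOP now $1,613.60. Insurer: $2,329 − $465.80 = $1,863.20.
Bill 4, $600: deductible already satisfied, so member's share is 20% × $600 = $120. Member pays $120; OOP now $1,733.60. Plan pays $600 − $120 = $480.

$480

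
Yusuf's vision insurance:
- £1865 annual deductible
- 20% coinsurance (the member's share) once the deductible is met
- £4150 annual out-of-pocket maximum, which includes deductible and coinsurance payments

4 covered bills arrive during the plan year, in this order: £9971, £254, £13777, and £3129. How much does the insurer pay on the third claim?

£13164

Bill 1, £9971: deductible takes £1865, £8106 remains; 20% of £8106 = £1621.20. Cost to member: £3486.20. OOP to date £3486.20. Insurer: £9971 − £3486.20 = £6484.80.
Bill 2, £254: 20% coinsurance on £254 = £50.80. Member owes £50.80 (running OOP £3537). Plan pays £254 − £50.80 = £203.20.
Bill 3, £13777: deductible met; 20% of £13777 = £2755.40. OOP would hit £6292.40 > £4150, so the cap limits the member to £4150 − £3537 = £613. Plan pays £13777 − £613 = £13164.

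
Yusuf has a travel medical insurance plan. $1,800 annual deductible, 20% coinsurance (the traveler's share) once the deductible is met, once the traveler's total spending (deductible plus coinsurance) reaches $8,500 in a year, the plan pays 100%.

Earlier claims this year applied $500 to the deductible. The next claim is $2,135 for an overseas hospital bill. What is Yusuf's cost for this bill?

$1,467

Deductible still to meet: $1,800 − $500 = $1,300.
That leaves $2,135 − $1,300 = $835 for coinsurance.
Coinsurance: $835 × 20% = $167.
That puts the traveler's cost at $1,300 + $167 = $1,467 before any cap.
Cumulative spending $500 + $1,467 = $1,967 stays under the $8,500 maximum.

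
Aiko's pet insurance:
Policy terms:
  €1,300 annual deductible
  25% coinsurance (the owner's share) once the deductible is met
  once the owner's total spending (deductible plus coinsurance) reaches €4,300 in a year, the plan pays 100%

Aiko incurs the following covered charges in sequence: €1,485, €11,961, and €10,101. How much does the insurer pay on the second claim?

Claim 1 (€1,485): €1,300 to deductible, leaving €185; coinsurance €185 × 25% = €46.25. Cost to owner: €1,346.25. OOP to date €1,346.25. Plan pays €1,485 − €1,346.25 = €138.75.
Claim 2 (€11,961): deductible met; 25% of €11,961 = €2,990.25. OOP would hit €4,336.50 > €4,300, so the cap limits the owner to €4,300 − €1,346.25 = €2,953.75. Insurer: €11,961 − €2,953.75 = €9,007.25.

€9,007.25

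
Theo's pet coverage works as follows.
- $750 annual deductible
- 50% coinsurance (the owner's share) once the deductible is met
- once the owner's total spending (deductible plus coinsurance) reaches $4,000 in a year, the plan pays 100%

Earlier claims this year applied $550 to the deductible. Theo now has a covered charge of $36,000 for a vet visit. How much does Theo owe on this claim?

Deductible still to meet: $750 − $550 = $200.
The remaining $35,800 (= $36,000 − $200) moves to coinsurance.
Coinsurance: $35,800 × 50% = $17,900.
So the owner owes $200 + $17,900 = $18,100 before any cap.
That would bring total out-of-pocket to $18,650, past the $4,000 cap. The owner is capped at $4,000 − $550 = $3,450 on this claim.

$3,450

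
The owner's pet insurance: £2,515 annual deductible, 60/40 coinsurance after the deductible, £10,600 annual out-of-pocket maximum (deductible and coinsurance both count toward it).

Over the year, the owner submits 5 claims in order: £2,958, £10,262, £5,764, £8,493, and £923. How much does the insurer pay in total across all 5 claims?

£17,800

Claim 1 — £2,958: deductible takes £2,515, £443 remains; 40% of £443 = £177.20. Cost to owner: £2,692.20. OOP to date £2,692.20. Insurer: £2,958 − £2,692.20 = £265.80.
Claim 2 — £10,262: deductible already satisfied, so owner's share is 40% × £10,262 = £4,104.80. Cost to owner: £4,104.80. OOP to date £6,797. Insurer: £10,262 − £4,104.80 = £6,157.20.
Claim 3 — £5,764: deductible already satisfied, so owner's share is 40% × £5,764 = £2,305.60. Cost to owner: £2,305.60. OOP to date £9,102.60. Insurer: £5,764 − £2,305.60 = £3,458.40.
Claim 4 — £8,493: deductible already satisfied, so owner's share is 40% × £8,493 = £3,397.20. OOP would hit £12,499.80 > £10,600, so the cap limits the owner to £10,600 − £9,102.60 = £1,497.40. Plan pays £8,493 − £1,497.40 = £6,995.60.
Claim 5 — £923: deductible met; 40% of £923 = £369.20. That would push OOP to £10,969.20, over the £10,600 cap, so owner pays £10,600 − £10,600 = £0. Insurer: £923 − £0 = £923.
Insurer total = bills − owner's total = £28,400 − £10,600 = £17,800.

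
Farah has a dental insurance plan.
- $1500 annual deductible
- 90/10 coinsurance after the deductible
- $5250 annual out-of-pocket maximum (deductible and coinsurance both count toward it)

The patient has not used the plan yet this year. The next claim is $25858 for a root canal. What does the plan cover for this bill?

Deductible not yet touched, so the first $1500 of the bill goes to the deductible.
That leaves $25858 − $1500 = $24358 for coinsurance.
10% of $24358 = $2435.80 falls to the patient.
Patient responsibility before any cap: $1500 + $2435.80 = $3935.80.
Year-to-date out-of-pocket becomes $0 + $3935.80 = $3935.80, still under the $5250 maximum, so no cap applies.
The insurer covers the remainder: $25858 − $3935.80 = $21922.20.

$21922.20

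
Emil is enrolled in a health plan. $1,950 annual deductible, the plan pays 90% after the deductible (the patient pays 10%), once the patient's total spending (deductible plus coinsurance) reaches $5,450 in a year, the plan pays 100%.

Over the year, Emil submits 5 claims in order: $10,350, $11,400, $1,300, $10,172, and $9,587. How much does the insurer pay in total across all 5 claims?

$37,359

Claim 1 ($10,350): deductible takes $1,950, $8,400 remains; coinsurance $8,400 × 10% = $840. Patient owes $2,790 (running OOP $2,790). Insurer: $10,350 − $2,790 = $7,560.
Claim 2 ($11,400): deductible met; 10% of $11,400 = $1,140. Patient owes $1,140 (running OOP $3,930). Plan pays $11,400 − $1,140 = $10,260.
Claim 3 ($1,300): deductible met; 10% of $1,300 = $130. Patient pays $130; OOP now $4,060. Plan pays $1,300 − $130 = $1,170.
Claim 4 ($10,172): deductible met; 10% of $10,172 = $1,017.20. Patient pays $1,017.20; OOP now $5,077.20. Insurer: $10,172 − $1,017.20 = $9,154.80.
Claim 5 ($9,587): 10% coinsurance on $9,587 = $958.70. OOP would hit $6,035.90 > $5,450, so the cap limits the patient to $5,450 − $5,077.20 = $372.80. Plan pays $9,587 − $372.80 = $9,214.20.
Insurer total = bills − patient's total = $42,809 − $5,450 = $37,359.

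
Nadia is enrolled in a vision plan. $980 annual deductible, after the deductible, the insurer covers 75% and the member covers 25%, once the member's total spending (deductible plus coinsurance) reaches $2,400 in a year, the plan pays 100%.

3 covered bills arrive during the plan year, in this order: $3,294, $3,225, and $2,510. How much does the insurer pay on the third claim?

Claim 1 ($3,294): $980 finishes the deductible; $2,314 goes to coinsurance; member's 25% is $578.50. Member pays $1,558.50; OOP now $1,558.50. Insurer: $3,294 − $1,558.50 = $1,735.50.
Claim 2 ($3,225): deductible met; 25% of $3,225 = $806.25. Member pays $806.25; OOP now $2,364.75. Plan pays $3,225 − $806.25 = $2,418.75.
Claim 3 ($2,510): deductible met; 25% of $2,510 = $627.50. OOP would hit $2,992.25 > $2,400, so the cap limits the member to $2,400 − $2,364.75 = $35.25. Insurer: $2,510 − $35.25 = $2,474.75.

$2,474.75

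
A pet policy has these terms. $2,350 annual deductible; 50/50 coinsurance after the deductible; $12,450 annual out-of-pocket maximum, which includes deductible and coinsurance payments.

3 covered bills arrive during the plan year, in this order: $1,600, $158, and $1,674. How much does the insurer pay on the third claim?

$541

Claim 1 — $1,600: entire amount goes to the deductible. Owner owes $1,600 (running OOP $1,600). Plan pays $1,600 − $1,600 = $0.
Claim 2 — $158: all of it applies to the deductible. Cost to owner: $158. OOP to date $1,758. Insurer: $158 − $158 = $0.
Claim 3 — $1,674: $592 finishes the deductible; $1,082 goes to coinsurance; 50% of $1,082 = $541. Owner pays $1,133; OOP now $2,891. Plan pays $1,674 − $1,133 = $541.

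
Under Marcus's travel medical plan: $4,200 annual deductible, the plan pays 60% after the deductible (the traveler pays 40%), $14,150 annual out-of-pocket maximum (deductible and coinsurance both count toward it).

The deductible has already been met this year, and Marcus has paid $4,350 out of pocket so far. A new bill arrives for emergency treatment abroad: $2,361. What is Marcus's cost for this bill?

With the deductible met, the entire $2,361 is subject to coinsurance.
Coinsurance: $2,361 × 40% = $944.40.
Total out-of-pocket so far would be $4,350 + $944.40 = $5,294.40, below the $14,150 cap — no reduction.

$944.40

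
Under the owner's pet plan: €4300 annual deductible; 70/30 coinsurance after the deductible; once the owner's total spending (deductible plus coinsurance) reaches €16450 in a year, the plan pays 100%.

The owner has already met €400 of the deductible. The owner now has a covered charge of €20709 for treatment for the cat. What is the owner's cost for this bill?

€8942.70

€400 of the €4300 deductible is already met, leaving €3900.
After the €3900 deductible portion, €20709 − €3900 = €16809 is subject to coinsurance.
Owner's 30% share of €16809 is €5042.70.
So the owner owes €3900 + €5042.70 = €8942.70 before any cap.
Cumulative spending €400 + €8942.70 = €9342.70 stays under the €16450 maximum.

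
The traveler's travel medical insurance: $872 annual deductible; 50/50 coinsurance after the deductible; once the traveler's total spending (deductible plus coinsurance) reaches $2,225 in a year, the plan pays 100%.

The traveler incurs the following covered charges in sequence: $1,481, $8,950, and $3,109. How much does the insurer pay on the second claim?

$7,901.50

#1 ($1,481): $872 to deductible, leaving $609; coinsurance $609 × 50% = $304.50. Traveler owes $1,176.50 (running OOP $1,176.50). Plan pays $1,481 − $1,176.50 = $304.50.
#2 ($8,950): 50% coinsurance on $8,950 = $4,475. OOP would hit $5,651.50 > $2,225, so the cap limits the traveler to $2,225 − $1,176.50 = $1,048.50. Plan pays $8,950 − $1,048.50 = $7,901.50.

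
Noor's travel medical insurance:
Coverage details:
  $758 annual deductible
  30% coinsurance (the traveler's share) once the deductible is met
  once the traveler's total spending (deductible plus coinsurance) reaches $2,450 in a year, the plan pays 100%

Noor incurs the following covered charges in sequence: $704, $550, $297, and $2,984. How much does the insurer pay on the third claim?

$207.90

Claim 1 — $704: all of it applies to the deductible. Traveler owes $704 (running OOP $704). Plan pays $704 − $704 = $0.
Claim 2 — $550: $54 to deductible, leaving $496; 30% of $496 = $148.80. Traveler pays $202.80; OOP now $906.80. Insurer: $550 − $202.80 = $347.20.
Claim 3 — $297: deductible met; 30% of $297 = $89.10. Cost to traveler: $89.10. OOP to date $995.90. Insurer: $297 − $89.10 = $207.90.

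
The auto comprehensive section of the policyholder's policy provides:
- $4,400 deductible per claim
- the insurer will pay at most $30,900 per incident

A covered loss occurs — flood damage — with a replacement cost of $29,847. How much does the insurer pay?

After the deductible, $29,847 − $4,400 = $25,447 remains.
$25,447 is within the $30,900 limit, so the insurer pays $25,447.

$25,447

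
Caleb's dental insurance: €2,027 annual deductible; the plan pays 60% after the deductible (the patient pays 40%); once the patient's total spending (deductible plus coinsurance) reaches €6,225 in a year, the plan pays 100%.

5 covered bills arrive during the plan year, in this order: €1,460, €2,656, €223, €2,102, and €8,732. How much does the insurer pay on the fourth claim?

€1,261.20

#1 (€1,460): fully absorbed by the deductible. Patient owes €1,460 (running OOP €1,460). Insurer: €1,460 − €1,460 = €0.
#2 (€2,656): €567 finishes the deductible; €2,089 goes to coinsurance; patient's 40% is €835.60. Patient owes €1,402.60 (running OOP €2,862.60). Plan pays €2,656 − €1,402.60 = €1,253.40.
#3 (€223): deductible met; 40% of €223 = €89.20. Patient owes €89.20 (running OOP €2,951.80). Plan pays €223 − €89.20 = €133.80.
#4 (€2,102): 40% coinsurance on €2,102 = €840.80. Cost to patient: €840.80. OOP to date €3,792.60. Insurer: €2,102 − €840.80 = €1,261.20.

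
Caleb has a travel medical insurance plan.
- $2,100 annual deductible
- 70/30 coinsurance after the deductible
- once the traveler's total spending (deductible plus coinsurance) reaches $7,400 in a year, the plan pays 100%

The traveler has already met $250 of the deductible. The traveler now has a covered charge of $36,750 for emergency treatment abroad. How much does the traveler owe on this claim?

$250 of the $2,100 deductible is already met, leaving $1,850.
After the $1,850 deductible portion, $36,750 − $1,850 = $34,900 is subject to coinsurance.
Coinsurance: $34,900 × 30% = $10,470.
Traveler responsibility before any cap: $1,850 + $10,470 = $12,320.
Year-to-date out-of-pocket would reach $250 + $12,320 = $12,570, above the $7,400 maximum, so the traveler pays only $7,400 − $250 = $7,150.

$7,150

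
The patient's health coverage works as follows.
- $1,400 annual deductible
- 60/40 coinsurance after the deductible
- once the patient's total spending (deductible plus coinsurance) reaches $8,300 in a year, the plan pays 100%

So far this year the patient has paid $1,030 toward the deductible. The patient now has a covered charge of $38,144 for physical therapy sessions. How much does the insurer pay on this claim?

$30,874

Deductible still to meet: $1,400 − $1,030 = $370.
The remaining $37,774 (= $38,144 − $370) moves to coinsurance.
Patient's 40% share of $37,774 is $15,109.60.
That puts the patient's cost at $370 + $15,109.60 = $15,479.60 before any cap.
Adding $15,479.60 to the $1,030 already spent would give $16,509.60, which exceeds the $8,300 cap; the patient pays just $8,300 − $1,030 = $7,270.
The plan picks up $38,144 − $7,270 = $30,874.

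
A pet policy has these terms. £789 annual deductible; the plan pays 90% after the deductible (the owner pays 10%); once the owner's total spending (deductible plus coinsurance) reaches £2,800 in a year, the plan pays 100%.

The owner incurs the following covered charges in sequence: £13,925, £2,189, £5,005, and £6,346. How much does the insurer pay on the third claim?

#1 (£13,925): £789 finishes the deductible; £13,136 goes to coinsurance; coinsurance £13,136 × 10% = £1,313.60. Owner owes £2,102.60 (running OOP £2,102.60). Insurer: £13,925 − £2,102.60 = £11,822.40.
#2 (£2,189): 10% coinsurance on £2,189 = £218.90. Owner pays £218.90; OOP now £2,321.50. Insurer: £2,189 − £218.90 = £1,970.10.
#3 (£5,005): deductible already satisfied, so owner's share is 10% × £5,005 = £500.50. That would push OOP to £2,822, over the £2,800 cap, so owner pays £2,800 − £2,321.50 = £478.50. Insurer: £5,005 − £478.50 = £4,526.50.

£4,526.50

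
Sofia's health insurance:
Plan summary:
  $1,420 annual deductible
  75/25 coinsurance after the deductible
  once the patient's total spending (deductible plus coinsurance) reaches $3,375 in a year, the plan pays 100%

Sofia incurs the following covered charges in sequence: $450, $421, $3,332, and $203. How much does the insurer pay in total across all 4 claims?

$2,239.50

Bill 1, $450: all of it applies to the deductible. Patient pays $450; OOP now $450. Plan pays $450 − $450 = $0.
Bill 2, $421: entire amount goes to the deductible. Patient owes $421 (running OOP $871). Insurer: $421 − $421 = $0.
Bill 3, $3,332: $549 finishes the deductible; $2,783 goes to coinsurance; 25% of $2,783 = $695.75. Patient pays $1,244.75; OOP now $2,115.75. Plan pays $3,332 − $1,244.75 = $2,087.25.
Bill 4, $203: deductible already satisfied, so patient's share is 25% × $203 = $50.75. Cost to patient: $50.75. OOP to date $2,166.50. Insurer: $203 − $50.75 = $152.25.
Insurer total: $0 + $0 + $2,087.25 + $152.25 = $2,239.50.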